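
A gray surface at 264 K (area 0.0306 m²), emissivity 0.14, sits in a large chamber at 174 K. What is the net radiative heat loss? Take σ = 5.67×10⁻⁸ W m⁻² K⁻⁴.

Q = εσA(T⁴ − T_s⁴). T⁴ − T_s⁴ = (264)⁴ − (174)⁴ = 4.86×10^9 − 9.17×10^8 = 3.94×10^9 K⁴.
Q = 0.14 × 5.67×10⁻⁸ × 0.0306 × 3.94×10^9 = 0.957 W.

Q ≈ 0.957 W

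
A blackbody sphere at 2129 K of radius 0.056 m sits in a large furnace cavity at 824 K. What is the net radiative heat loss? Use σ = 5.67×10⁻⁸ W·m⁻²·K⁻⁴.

A = 4πr² = 4π × (0.056)² = 0.0394 m².
Q = σA(T⁴ − T_s⁴). T⁴ − T_s⁴ = (2129)⁴ − (824)⁴ = 2.05×10^13 − 4.61×10^11 = 2.01×10^13 K⁴.
Q = 5.67×10⁻⁸ × 0.0394 × 2.01×10^13 = 44900 W.

Q ≈ 44900 W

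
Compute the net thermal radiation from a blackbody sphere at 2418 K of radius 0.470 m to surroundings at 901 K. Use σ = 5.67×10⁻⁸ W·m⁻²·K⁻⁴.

Q ≈ 5.28×10^6 W

A = 4πr² = 4π × (0.470)² = 2.78 m².
Q = σA(T⁴ − T_s⁴). T⁴ − T_s⁴ = (2418)⁴ − (901)⁴ = 3.42×10^13 − 6.59×10^11 = 3.35×10^13 K⁴.
Q = 5.67×10⁻⁸ × 2.78 × 3.35×10^13 = 5.28×10^6 W.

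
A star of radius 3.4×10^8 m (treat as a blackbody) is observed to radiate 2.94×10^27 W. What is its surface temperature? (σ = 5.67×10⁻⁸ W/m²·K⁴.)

T ≈ 13700 K

A = 4πr² = 4π × (3.4×10^8)² = 1.45×10^18 m².
From P = σAT⁴, T = (P / σA)^(1/4) = (2.94×10^27 / (5.67×10⁻⁸ × 1.45×10^18))^(1/4).
T = (3.57×10^16)^(1/4) = 13700 K.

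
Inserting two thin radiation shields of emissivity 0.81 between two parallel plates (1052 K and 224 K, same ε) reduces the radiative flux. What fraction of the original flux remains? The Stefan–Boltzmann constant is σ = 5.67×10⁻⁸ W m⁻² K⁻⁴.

With N identical shields there are N+1 = 3 gaps in series, each with the same radiative resistance, so the flux falls to 1/(N+1) of its unshielded value.

ratio ≈ 0.333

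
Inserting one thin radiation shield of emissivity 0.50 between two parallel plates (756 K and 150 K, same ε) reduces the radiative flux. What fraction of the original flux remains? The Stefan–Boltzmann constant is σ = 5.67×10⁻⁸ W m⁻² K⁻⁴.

ratio ≈ 0.500

With N identical shields there are N+1 = 2 gaps in series, each with the same radiative resistance, so the flux falls to 1/(N+1) of its unshielded value.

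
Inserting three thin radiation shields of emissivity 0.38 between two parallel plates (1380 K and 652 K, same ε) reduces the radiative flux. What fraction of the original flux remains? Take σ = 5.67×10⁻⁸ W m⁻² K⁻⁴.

ratio ≈ 0.250

With N identical shields there are N+1 = 4 gaps in series, each with the same radiative resistance, so the flux falls to 1/(N+1) of its unshielded value.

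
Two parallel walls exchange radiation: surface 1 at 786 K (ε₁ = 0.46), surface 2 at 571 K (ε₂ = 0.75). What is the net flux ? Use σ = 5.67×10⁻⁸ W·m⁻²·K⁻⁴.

For two large parallel gray plates, q = σ(T₁⁴ − T₂⁴) / (1/ε₁ + 1/ε₂ − 1).
1/ε₁ + 1/ε₂ − 1 = 1/0.46 + 1/0.75 − 1 = 2.507.
T₁⁴ − T₂⁴ = 3.82×10^11 − 1.06×10^11 = 2.75×10^11 K⁴.
q = 5.67×10⁻⁸ × 2.75×10^11 / 2.507 = 6230 W/m².

q ≈ 6230 W/m²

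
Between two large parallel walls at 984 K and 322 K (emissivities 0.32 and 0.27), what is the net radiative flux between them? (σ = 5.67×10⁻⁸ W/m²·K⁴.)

For two large parallel gray plates, q = σ(T₁⁴ − T₂⁴) / (1/ε₁ + 1/ε₂ − 1).
1/ε₁ + 1/ε₂ − 1 = 1/0.32 + 1/0.27 − 1 = 5.829.
T₁⁴ − T₂⁴ = 9.38×10^11 − 1.08×10^10 = 9.27×10^11 K⁴.
q = 5.67×10⁻⁸ × 9.27×10^11 / 5.829 = 9020 W/m².

q ≈ 9020 W/m²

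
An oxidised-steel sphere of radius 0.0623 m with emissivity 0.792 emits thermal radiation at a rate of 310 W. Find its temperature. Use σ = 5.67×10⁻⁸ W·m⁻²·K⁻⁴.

T ≈ 613 K

A = 4πr² = 4π × (0.0623)² = 0.0488 m².
From P = εσAT⁴, T = (P / εσA)^(1/4) = (310 / (0.792 × 5.67×10⁻⁸ × 0.0488))^(1/4).
T = (1.42×10^11)^(1/4) = 613 K.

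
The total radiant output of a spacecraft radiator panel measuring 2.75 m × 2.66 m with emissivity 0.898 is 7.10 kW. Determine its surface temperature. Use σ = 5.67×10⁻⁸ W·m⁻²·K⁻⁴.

A = 2.75 × 2.66 = 7.32 m².
From P = εσAT⁴, T = (P / εσA)^(1/4) = (7100 / (0.898 × 5.67×10⁻⁸ × 7.32))^(1/4).
T = (1.91×10^10)^(1/4) = 372 K.

T ≈ 372 K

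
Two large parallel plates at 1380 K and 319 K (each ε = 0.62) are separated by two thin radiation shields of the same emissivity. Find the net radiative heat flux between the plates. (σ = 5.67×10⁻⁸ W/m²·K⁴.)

q ≈ 30700 W/m²

Each of the 3 gaps contributes resistance (2/ε − 1) = 2/0.62 − 1 = 2.226; total = 6.677.
q = σ(T₁⁴ − T₂⁴) / 6.677 = 5.67×10⁻⁸ × 3.62×10^12 / 6.677 = 30700 W/m².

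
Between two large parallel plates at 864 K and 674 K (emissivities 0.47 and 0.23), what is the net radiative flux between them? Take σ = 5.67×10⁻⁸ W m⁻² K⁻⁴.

For two large parallel gray plates, q = σ(T₁⁴ − T₂⁴) / (1/ε₁ + 1/ε₂ − 1).
1/ε₁ + 1/ε₂ − 1 = 1/0.47 + 1/0.23 − 1 = 5.475.
T₁⁴ − T₂⁴ = 5.57×10^11 − 2.06×10^11 = 3.51×10^11 K⁴.
q = 5.67×10⁻⁸ × 3.51×10^11 / 5.475 = 3630 W/m².

q ≈ 3630 W/m²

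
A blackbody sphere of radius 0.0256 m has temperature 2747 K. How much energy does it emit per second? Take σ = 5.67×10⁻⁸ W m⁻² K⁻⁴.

P ≈ 26600 W

A = 4πr² = 4π × (0.0256)² = 8.24×10^-3 m².
P = σAT⁴ = 5.67×10⁻⁸ × 8.24×10^-3 × (2747)⁴ = 5.67×10⁻⁸ × 8.24×10^-3 × 5.69×10^13.
P = 26600 W.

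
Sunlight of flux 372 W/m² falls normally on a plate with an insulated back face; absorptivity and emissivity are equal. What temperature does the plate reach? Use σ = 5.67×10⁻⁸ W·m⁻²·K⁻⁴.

Absorbed flux αS = emitted flux εσT⁴ (one radiating face); with α = ε, T = (S/σ)^(1/4).
T = (372 / 5.67×10⁻⁸)^(1/4) = (6.56×10^9)^(1/4).
T = 285 K.

T ≈ 285 K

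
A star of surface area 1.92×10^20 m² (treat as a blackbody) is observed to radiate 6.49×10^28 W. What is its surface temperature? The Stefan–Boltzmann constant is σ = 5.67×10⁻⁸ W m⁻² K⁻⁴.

T ≈ 8790 K

From P = σAT⁴, T = (P / σA)^(1/4) = (6.49×10^28 / (5.67×10⁻⁸ × 1.92×10^20))^(1/4).
T = (5.96×10^15)^(1/4) = 8790 K.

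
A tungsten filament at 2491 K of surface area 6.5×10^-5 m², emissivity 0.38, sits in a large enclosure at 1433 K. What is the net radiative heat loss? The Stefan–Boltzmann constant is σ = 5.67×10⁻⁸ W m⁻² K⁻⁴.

Q = εσA(T⁴ − T_s⁴). T⁴ − T_s⁴ = (2491)⁴ − (1433)⁴ = 3.85×10^13 − 4.22×10^12 = 3.43×10^13 K⁴.
Q = 0.38 × 5.67×10⁻⁸ × 6.50×10^-5 × 3.43×10^13 = 48.0 W.

Q ≈ 48.0 W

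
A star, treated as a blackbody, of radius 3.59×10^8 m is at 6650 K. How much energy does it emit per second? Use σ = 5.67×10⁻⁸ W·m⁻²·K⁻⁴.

P ≈ 1.80×10^26 W

A = 4πr² = 4π × (3.59×10^8)² = 1.62×10^18 m².
P = σAT⁴ = 5.67×10⁻⁸ × 1.62×10^18 × (6650)⁴ = 5.67×10⁻⁸ × 1.62×10^18 × 1.96×10^15.
P = 1.80×10^26 W.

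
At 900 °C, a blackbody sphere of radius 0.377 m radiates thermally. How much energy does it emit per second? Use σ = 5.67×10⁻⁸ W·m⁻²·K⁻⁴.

A = 4πr² = 4π × (0.377)² = 1.79 m².
900 °C = 1173 K.
P = σAT⁴ = 5.67×10⁻⁸ × 1.79 × (1173)⁴ = 5.67×10⁻⁸ × 1.79 × 1.89×10^12.
P = 1.92×10^5 W.

P ≈ 1.92×10^5 W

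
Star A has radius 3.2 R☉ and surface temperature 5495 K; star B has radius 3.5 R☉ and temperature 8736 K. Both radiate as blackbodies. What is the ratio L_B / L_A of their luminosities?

L_B/L_A ≈ 7.64

L = 4πR²σT⁴ ∝ R²T⁴, so L_B/L_A = (3.5/3.2)² × (8736/5495)⁴ = 1.20 × 6.39 = 7.64.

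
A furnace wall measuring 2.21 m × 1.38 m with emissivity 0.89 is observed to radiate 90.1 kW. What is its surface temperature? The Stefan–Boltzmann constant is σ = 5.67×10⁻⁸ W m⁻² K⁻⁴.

T ≈ 875 K

A = 2.21 × 1.38 = 3.05 m².
From P = εσAT⁴, T = (P / εσA)^(1/4) = (90100 / (0.89 × 5.67×10⁻⁸ × 3.05))^(1/4).
T = (5.85×10^11)^(1/4) = 875 K.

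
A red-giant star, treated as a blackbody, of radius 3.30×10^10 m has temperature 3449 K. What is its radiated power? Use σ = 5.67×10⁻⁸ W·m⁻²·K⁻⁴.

A = 4πr² = 4π × (3.30×10^10)² = 1.37×10^22 m².
P = σAT⁴ = 5.67×10⁻⁸ × 1.37×10^22 × (3449)⁴ = 5.67×10⁻⁸ × 1.37×10^22 × 1.42×10^14.
P = 1.10×10^29 W.

P ≈ 1.10×10^29 W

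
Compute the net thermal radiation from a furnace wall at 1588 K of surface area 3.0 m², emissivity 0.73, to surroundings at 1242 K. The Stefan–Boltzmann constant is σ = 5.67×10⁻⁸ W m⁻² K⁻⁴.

Q = εσA(T⁴ − T_s⁴). T⁴ − T_s⁴ = (1588)⁴ − (1242)⁴ = 6.36×10^12 − 2.38×10^12 = 3.98×10^12 K⁴.
Q = 0.73 × 5.67×10⁻⁸ × 3.00 × 3.98×10^12 = 4.94×10^5 W.

Q ≈ 4.94×10^5 W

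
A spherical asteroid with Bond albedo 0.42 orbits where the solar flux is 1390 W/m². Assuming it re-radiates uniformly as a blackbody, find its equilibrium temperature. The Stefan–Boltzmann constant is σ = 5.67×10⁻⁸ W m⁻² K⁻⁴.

Power absorbed = (1−a)S·πR²; power emitted = 4πR²σT⁴. Equating and cancelling πR²:
T = ((1−a)S / 4σ)^(1/4) = (806 / (4 × 5.67×10⁻⁸))^(1/4) = (3.55×10^9)^(1/4).
T = 244 K.

T ≈ 244 K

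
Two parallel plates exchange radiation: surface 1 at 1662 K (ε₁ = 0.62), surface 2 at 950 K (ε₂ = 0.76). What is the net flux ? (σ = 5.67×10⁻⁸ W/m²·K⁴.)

q ≈ 2.00×10^5 W/m²

For two large parallel gray plates, q = σ(T₁⁴ − T₂⁴) / (1/ε₁ + 1/ε₂ − 1).
1/ε₁ + 1/ε₂ − 1 = 1/0.62 + 1/0.76 − 1 = 1.929.
T₁⁴ − T₂⁴ = 7.63×10^12 − 8.15×10^11 = 6.82×10^12 K⁴.
q = 5.67×10⁻⁸ × 6.82×10^12 / 1.929 = 2.00×10^5 W/m².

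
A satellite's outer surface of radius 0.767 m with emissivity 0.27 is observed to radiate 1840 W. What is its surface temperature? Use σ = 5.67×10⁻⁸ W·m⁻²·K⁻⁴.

T ≈ 357 K

A = 4πr² = 4π × (0.767)² = 7.39 m².
From P = εσAT⁴, T = (P / εσA)^(1/4) = (1840 / (0.27 × 5.67×10⁻⁸ × 7.39))^(1/4).
T = (1.63×10^10)^(1/4) = 357 K.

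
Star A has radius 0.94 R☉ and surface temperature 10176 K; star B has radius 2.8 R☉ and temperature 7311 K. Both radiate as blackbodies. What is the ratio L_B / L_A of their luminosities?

L_B/L_A ≈ 2.36

L = 4πR²σT⁴ ∝ R²T⁴, so L_B/L_A = (2.8/0.94)² × (7311/10176)⁴ = 8.87 × 0.266 = 2.36.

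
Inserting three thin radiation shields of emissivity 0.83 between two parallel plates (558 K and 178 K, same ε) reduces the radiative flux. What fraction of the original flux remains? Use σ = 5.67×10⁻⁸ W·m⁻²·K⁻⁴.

With N identical shields there are N+1 = 4 gaps in series, each with the same radiative resistance, so the flux falls to 1/(N+1) of its unshielded value.

ratio ≈ 0.250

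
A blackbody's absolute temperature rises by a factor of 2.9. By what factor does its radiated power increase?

factor ≈ 70.7

P ∝ T⁴, so the power scales as (2.9)⁴ = 70.7.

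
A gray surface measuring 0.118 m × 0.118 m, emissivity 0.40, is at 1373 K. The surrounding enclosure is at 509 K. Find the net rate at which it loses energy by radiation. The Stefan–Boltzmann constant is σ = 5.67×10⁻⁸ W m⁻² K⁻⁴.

A = 0.118 × 0.118 = 0.0139 m².
Q = εσA(T⁴ − T_s⁴). T⁴ − T_s⁴ = (1373)⁴ − (509)⁴ = 3.55×10^12 − 6.71×10^10 = 3.49×10^12 K⁴.
Q = 0.40 × 5.67×10⁻⁸ × 0.0139 × 3.49×10^12 = 1100 W.

Q ≈ 1100 W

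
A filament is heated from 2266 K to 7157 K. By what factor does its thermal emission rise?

P ∝ T⁴, so the ratio is (7157/2266)⁴ = (3.158)⁴ = 99.5.

ratio ≈ 99.5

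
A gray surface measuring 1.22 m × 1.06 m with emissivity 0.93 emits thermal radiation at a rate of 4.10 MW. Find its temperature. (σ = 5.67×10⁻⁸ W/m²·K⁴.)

A = 1.22 × 1.06 = 1.29 m².
From P = εσAT⁴, T = (P / εσA)^(1/4) = (4.10×10^6 / (0.93 × 5.67×10⁻⁸ × 1.29))^(1/4).
T = (6.01×10^13)^(1/4) = 2780 K.

T ≈ 2780 K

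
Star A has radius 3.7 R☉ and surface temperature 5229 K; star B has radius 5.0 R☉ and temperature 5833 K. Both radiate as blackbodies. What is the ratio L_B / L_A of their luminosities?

L_B/L_A ≈ 2.83

L = 4πR²σT⁴ ∝ R²T⁴, so L_B/L_A = (5.0/3.7)² × (5833/5229)⁴ = 1.83 × 1.55 = 2.83.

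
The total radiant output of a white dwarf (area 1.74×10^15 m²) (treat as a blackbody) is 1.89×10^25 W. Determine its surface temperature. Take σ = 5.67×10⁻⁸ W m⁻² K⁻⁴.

From P = σAT⁴, T = (P / σA)^(1/4) = (1.89×10^25 / (5.67×10⁻⁸ × 1.74×10^15))^(1/4).
T = (1.92×10^17)^(1/4) = 20900 K.

T ≈ 20900 K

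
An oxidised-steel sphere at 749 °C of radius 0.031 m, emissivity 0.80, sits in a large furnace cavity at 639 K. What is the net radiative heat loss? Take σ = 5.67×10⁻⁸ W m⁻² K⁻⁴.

Q ≈ 506 W

A = 4πr² = 4π × (0.031)² = 0.0121 m².
Convert: 749 °C = 1022 K.
Q = εσA(T⁴ − T_s⁴). T⁴ − T_s⁴ = (1022)⁴ − (639)⁴ = 1.09×10^12 − 1.67×10^11 = 9.24×10^11 K⁴.
Q = 0.80 × 5.67×10⁻⁸ × 0.0121 × 9.24×10^11 = 506 W.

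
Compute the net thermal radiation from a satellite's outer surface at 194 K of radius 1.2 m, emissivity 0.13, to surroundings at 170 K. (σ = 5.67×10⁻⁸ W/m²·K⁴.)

A = 4πr² = 4π × (1.2)² = 18.1 m².
Q = εσA(T⁴ − T_s⁴). T⁴ − T_s⁴ = (194)⁴ − (170)⁴ = 1.42×10^9 − 8.35×10^8 = 5.81×10^8 K⁴.
Q = 0.13 × 5.67×10⁻⁸ × 18.1 × 5.81×10^8 = 77.5 W.

Q ≈ 77.5 W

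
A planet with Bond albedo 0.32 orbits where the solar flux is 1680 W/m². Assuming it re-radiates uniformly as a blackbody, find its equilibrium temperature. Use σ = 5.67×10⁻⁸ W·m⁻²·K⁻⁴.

Power absorbed = (1−a)S·πR²; power emitted = 4πR²σT⁴. Equating and cancelling πR²:
T = ((1−a)S / 4σ)^(1/4) = (1140 / (4 × 5.67×10⁻⁸))^(1/4) = (5.04×10^9)^(1/4).
T = 266 K.

T ≈ 266 K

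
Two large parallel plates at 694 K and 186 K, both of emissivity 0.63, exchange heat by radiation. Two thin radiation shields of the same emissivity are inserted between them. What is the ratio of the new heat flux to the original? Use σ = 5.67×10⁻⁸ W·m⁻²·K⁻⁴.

ratio ≈ 0.333

With N identical shields there are N+1 = 3 gaps in series, each with the same radiative resistance, so the flux falls to 1/(N+1) of its unshielded value.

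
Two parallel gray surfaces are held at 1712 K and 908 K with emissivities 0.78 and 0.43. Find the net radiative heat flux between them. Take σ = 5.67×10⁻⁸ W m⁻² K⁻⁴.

For two large parallel gray plates, q = σ(T₁⁴ − T₂⁴) / (1/ε₁ + 1/ε₂ − 1).
1/ε₁ + 1/ε₂ − 1 = 1/0.78 + 1/0.43 − 1 = 2.608.
T₁⁴ − T₂⁴ = 8.59×10^12 − 6.80×10^11 = 7.91×10^12 K⁴.
q = 5.67×10⁻⁸ × 7.91×10^12 / 2.608 = 1.72×10^5 W/m².

q ≈ 1.72×10^5 W/m²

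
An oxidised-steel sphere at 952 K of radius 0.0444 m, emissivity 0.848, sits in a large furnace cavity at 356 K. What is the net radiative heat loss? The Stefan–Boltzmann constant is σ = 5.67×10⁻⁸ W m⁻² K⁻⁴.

Q ≈ 959 W

A = 4πr² = 4π × (0.0444)² = 0.0248 m².
Q = εσA(T⁴ − T_s⁴). T⁴ − T_s⁴ = (952)⁴ − (356)⁴ = 8.21×10^11 − 1.61×10^10 = 8.05×10^11 K⁴.
Q = 0.848 × 5.67×10⁻⁸ × 0.0248 × 8.05×10^11 = 959 W.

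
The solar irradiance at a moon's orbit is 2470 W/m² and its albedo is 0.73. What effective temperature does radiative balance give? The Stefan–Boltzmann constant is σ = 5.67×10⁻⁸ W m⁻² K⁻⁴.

T ≈ 233 K

Power absorbed = (1−a)S·πR²; power emitted = 4πR²σT⁴. Equating and cancelling πR²:
T = ((1−a)S / 4σ)^(1/4) = (667 / (4 × 5.67×10⁻⁸))^(1/4) = (2.94×10^9)^(1/4).
T = 233 K.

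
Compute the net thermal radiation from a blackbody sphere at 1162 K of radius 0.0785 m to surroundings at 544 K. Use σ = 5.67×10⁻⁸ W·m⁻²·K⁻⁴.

Q ≈ 7620 W

A = 4πr² = 4π × (0.0785)² = 0.0774 m².
Q = σA(T⁴ − T_s⁴). T⁴ − T_s⁴ = (1162)⁴ − (544)⁴ = 1.82×10^12 − 8.76×10^10 = 1.74×10^12 K⁴.
Q = 5.67×10⁻⁸ × 0.0774 × 1.74×10^12 = 7620 W.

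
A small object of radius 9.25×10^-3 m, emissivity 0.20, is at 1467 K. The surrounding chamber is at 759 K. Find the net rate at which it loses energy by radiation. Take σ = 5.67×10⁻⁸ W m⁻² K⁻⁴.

A = 4πr² = 4π × (9.25×10^-3)² = 1.08×10^-3 m².
Q = εσA(T⁴ − T_s⁴). T⁴ − T_s⁴ = (1467)⁴ − (759)⁴ = 4.63×10^12 − 3.32×10^11 = 4.30×10^12 K⁴.
Q = 0.20 × 5.67×10⁻⁸ × 1.08×10^-3 × 4.30×10^12 = 52.4 W.

Q ≈ 52.4 W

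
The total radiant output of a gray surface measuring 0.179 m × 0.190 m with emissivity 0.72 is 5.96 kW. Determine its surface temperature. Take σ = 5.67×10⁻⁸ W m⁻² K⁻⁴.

T ≈ 1440 K

A = 0.179 × 0.190 = 0.0340 m².
From P = εσAT⁴, T = (P / εσA)^(1/4) = (5960 / (0.72 × 5.67×10⁻⁸ × 0.0340))^(1/4).
T = (4.29×10^12)^(1/4) = 1440 K.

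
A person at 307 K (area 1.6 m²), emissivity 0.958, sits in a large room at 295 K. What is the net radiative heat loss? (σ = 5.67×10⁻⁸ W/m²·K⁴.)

Q ≈ 114 W

Q = εσA(T⁴ − T_s⁴). T⁴ − T_s⁴ = (307)⁴ − (295)⁴ = 8.88×10^9 − 7.57×10^9 = 1.31×10^9 K⁴.
Q = 0.958 × 5.67×10⁻⁸ × 1.60 × 1.31×10^9 = 114 W.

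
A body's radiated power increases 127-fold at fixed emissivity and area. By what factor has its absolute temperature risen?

factor ≈ 3.36

P ∝ T⁴ ⇒ T ∝ P^(1/4), so T scales by (127)^(1/4) = 3.36.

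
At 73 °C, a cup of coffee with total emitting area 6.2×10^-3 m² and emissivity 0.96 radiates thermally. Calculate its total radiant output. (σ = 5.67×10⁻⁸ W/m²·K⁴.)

P ≈ 4.84 W

73 °C = 346 K.
Stefan–Boltzmann: P = εσAT⁴ = 0.96 × 5.67×10⁻⁸ × 6.20×10^-3 × (346)⁴ = 0.96 × 5.67×10⁻⁸ × 6.20×10^-3 × 1.43×10^10.
P = 4.84 W.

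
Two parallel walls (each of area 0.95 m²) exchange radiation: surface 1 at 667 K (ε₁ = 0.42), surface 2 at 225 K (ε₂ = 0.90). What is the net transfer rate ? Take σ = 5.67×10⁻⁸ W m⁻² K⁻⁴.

For two large parallel gray plates, q = σ(T₁⁴ − T₂⁴) / (1/ε₁ + 1/ε₂ − 1).
1/ε₁ + 1/ε₂ − 1 = 1/0.42 + 1/0.90 − 1 = 2.492.
T₁⁴ − T₂⁴ = 1.98×10^11 − 2.56×10^9 = 1.95×10^11 K⁴.
q = 5.67×10⁻⁸ × 1.95×10^11 / 2.492 = 4440 W/m².
Q = q·A = 4440 × 0.95 = 4220 W.

Q ≈ 4220 W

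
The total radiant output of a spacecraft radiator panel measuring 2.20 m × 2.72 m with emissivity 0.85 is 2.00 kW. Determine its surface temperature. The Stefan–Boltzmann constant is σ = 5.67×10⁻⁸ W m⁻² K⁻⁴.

A = 2.20 × 2.72 = 5.98 m².
From P = εσAT⁴, T = (P / εσA)^(1/4) = (2000 / (0.85 × 5.67×10⁻⁸ × 5.98))^(1/4).
T = (6.93×10^9)^(1/4) = 289 K.

T ≈ 289 K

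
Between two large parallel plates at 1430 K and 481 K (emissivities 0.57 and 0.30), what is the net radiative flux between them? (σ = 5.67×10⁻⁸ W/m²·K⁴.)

q ≈ 57300 W/m²

For two large parallel gray plates, q = σ(T₁⁴ − T₂⁴) / (1/ε₁ + 1/ε₂ − 1).
1/ε₁ + 1/ε₂ − 1 = 1/0.57 + 1/0.30 − 1 = 4.088.
T₁⁴ − T₂⁴ = 4.18×10^12 − 5.35×10^10 = 4.13×10^12 K⁴.
q = 5.67×10⁻⁸ × 4.13×10^12 / 4.088 = 57300 W/m².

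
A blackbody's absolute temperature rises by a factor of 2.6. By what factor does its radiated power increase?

factor ≈ 45.7

P ∝ T⁴, so the power scales as (2.6)⁴ = 45.7.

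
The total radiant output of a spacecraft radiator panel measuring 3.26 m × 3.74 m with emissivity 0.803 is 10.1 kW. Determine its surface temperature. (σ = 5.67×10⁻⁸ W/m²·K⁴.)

A = 3.26 × 3.74 = 12.2 m².
From P = εσAT⁴, T = (P / εσA)^(1/4) = (10100 / (0.803 × 5.67×10⁻⁸ × 12.2))^(1/4).
T = (1.82×10^10)^(1/4) = 367 K.

T ≈ 367 K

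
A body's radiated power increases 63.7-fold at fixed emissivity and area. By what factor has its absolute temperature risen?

factor ≈ 2.83

P ∝ T⁴ ⇒ T ∝ P^(1/4), so T scales by (63.7)^(1/4) = 2.83.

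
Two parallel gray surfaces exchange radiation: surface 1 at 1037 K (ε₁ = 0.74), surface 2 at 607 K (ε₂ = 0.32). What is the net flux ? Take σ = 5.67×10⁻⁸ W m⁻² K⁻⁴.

For two large parallel gray plates, q = σ(T₁⁴ − T₂⁴) / (1/ε₁ + 1/ε₂ − 1).
1/ε₁ + 1/ε₂ − 1 = 1/0.74 + 1/0.32 − 1 = 3.476.
T₁⁴ − T₂⁴ = 1.16×10^12 − 1.36×10^11 = 1.02×10^12 K⁴.
q = 5.67×10⁻⁸ × 1.02×10^12 / 3.476 = 16600 W/m².

q ≈ 16600 W/m²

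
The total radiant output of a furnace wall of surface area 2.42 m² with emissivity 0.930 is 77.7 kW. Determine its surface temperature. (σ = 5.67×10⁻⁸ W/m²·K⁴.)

From P = εσAT⁴, T = (P / εσA)^(1/4) = (77700 / (0.930 × 5.67×10⁻⁸ × 2.42))^(1/4).
T = (6.09×10^11)^(1/4) = 883 K.

T ≈ 883 K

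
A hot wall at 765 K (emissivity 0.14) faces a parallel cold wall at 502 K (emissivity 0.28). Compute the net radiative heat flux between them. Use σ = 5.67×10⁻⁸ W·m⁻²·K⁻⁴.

q ≈ 1630 W/m²

For two large parallel gray plates, q = σ(T₁⁴ − T₂⁴) / (1/ε₁ + 1/ε₂ − 1).
1/ε₁ + 1/ε₂ − 1 = 1/0.14 + 1/0.28 − 1 = 9.714.
T₁⁴ − T₂⁴ = 3.42×10^11 − 6.35×10^10 = 2.79×10^11 K⁴.
q = 5.67×10⁻⁸ × 2.79×10^11 / 9.714 = 1630 W/m².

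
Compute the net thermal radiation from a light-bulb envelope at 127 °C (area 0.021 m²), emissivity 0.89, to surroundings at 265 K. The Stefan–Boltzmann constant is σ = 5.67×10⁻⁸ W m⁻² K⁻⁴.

Q ≈ 21.9 W

Convert: 127 °C = 400 K.
Q = εσA(T⁴ − T_s⁴). T⁴ − T_s⁴ = (400)⁴ − (265)⁴ = 2.56×10^10 − 4.93×10^9 = 2.07×10^10 K⁴.
Q = 0.89 × 5.67×10⁻⁸ × 0.0210 × 2.07×10^10 = 21.9 W.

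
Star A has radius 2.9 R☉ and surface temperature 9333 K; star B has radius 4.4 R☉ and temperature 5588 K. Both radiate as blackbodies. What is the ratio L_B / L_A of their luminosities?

L = 4πR²σT⁴ ∝ R²T⁴, so L_B/L_A = (4.4/2.9)² × (5588/9333)⁴ = 2.30 × 0.129 = 0.296.

L_B/L_A ≈ 0.296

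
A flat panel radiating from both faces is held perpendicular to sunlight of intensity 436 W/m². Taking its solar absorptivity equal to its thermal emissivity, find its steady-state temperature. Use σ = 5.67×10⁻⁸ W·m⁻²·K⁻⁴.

Absorbed flux αS = emitted flux 2εσT⁴ per unit area; with α = ε this gives T = (S/2σ)^(1/4).
T = (436 / (2 × 5.67×10⁻⁸))^(1/4) = (3.84×10^9)^(1/4).
T = 249 K.

T ≈ 249 K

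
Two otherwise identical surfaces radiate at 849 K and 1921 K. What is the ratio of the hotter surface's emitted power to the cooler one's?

ratio ≈ 26.2

P ∝ T⁴, so the ratio is (1921/849)⁴ = (2.263)⁴ = 26.2.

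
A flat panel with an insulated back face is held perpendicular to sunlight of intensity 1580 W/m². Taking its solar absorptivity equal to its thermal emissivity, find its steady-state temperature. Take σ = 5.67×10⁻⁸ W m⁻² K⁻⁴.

Absorbed flux αS = emitted flux εσT⁴ (one radiating face); with α = ε, T = (S/σ)^(1/4).
T = (1580 / 5.67×10⁻⁸)^(1/4) = (2.79×10^10)^(1/4).
T = 409 K.

T ≈ 409 K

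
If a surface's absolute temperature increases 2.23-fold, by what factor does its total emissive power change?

factor ≈ 24.7

P ∝ T⁴, so the power scales as (2.23)⁴ = 24.7.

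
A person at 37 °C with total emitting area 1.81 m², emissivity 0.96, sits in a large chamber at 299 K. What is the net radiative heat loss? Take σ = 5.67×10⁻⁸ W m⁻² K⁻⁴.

Q ≈ 122 W

Convert: 37 °C = 310 K.
Q = εσA(T⁴ − T_s⁴). T⁴ − T_s⁴ = (310)⁴ − (299)⁴ = 9.24×10^9 − 7.99×10^9 = 1.24×10^9 K⁴.
Q = 0.96 × 5.67×10⁻⁸ × 1.81 × 1.24×10^9 = 122 W.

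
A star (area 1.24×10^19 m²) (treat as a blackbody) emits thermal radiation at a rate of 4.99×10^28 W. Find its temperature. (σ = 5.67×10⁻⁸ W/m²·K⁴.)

From P = σAT⁴, T = (P / σA)^(1/4) = (4.99×10^28 / (5.67×10⁻⁸ × 1.24×10^19))^(1/4).
T = (7.10×10^16)^(1/4) = 16300 K.

T ≈ 16300 K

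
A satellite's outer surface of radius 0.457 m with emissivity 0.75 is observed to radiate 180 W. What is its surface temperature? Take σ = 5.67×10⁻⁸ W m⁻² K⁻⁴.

T ≈ 200 K

A = 4πr² = 4π × (0.457)² = 2.62 m².
From P = εσAT⁴, T = (P / εσA)^(1/4) = (180 / (0.75 × 5.67×10⁻⁸ × 2.62))^(1/4).
T = (1.61×10^9)^(1/4) = 200 K.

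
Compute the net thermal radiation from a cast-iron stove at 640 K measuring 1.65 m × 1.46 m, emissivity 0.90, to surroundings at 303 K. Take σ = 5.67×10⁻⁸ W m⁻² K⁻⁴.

Q ≈ 19600 W

A = 1.65 × 1.46 = 2.41 m².
Q = εσA(T⁴ − T_s⁴). T⁴ − T_s⁴ = (640)⁴ − (303)⁴ = 1.68×10^11 − 8.43×10^9 = 1.59×10^11 K⁴.
Q = 0.90 × 5.67×10⁻⁸ × 2.41 × 1.59×10^11 = 19600 W.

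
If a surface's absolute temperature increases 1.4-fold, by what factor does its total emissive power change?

factor ≈ 3.84

P ∝ T⁴, so the power scales as (1.4)⁴ = 3.84.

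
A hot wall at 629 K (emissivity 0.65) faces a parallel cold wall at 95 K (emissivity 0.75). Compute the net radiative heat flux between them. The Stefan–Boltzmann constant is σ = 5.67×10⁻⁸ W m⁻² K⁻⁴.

For two large parallel gray plates, q = σ(T₁⁴ − T₂⁴) / (1/ε₁ + 1/ε₂ − 1).
1/ε₁ + 1/ε₂ − 1 = 1/0.65 + 1/0.75 − 1 = 1.872.
T₁⁴ − T₂⁴ = 1.57×10^11 − 8.15×10^7 = 1.56×10^11 K⁴.
q = 5.67×10⁻⁸ × 1.56×10^11 / 1.872 = 4740 W/m².

q ≈ 4740 W/m²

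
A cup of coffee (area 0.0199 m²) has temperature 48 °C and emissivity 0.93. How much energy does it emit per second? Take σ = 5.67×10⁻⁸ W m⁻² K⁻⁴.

P ≈ 11.1 W

48 °C = 321 K.
Stefan–Boltzmann: P = εσAT⁴ = 0.93 × 5.67×10⁻⁸ × 0.0199 × (321)⁴ = 0.93 × 5.67×10⁻⁸ × 0.0199 × 1.06×10^10.
P = 11.1 W.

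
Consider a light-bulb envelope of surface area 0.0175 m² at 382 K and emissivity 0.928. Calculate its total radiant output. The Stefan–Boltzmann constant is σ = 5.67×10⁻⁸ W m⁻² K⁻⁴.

P ≈ 19.6 W

P = εσAT⁴ = 0.928 × 5.67×10⁻⁸ × 0.0175 × (382)⁴ = 0.928 × 5.67×10⁻⁸ × 0.0175 × 2.13×10^10.
P = 19.6 W.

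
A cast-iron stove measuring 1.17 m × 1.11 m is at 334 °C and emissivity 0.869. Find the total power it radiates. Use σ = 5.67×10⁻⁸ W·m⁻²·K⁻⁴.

A = 1.17 × 1.11 = 1.30 m².
334 °C = 607 K.
P = εσAT⁴ = 0.869 × 5.67×10⁻⁸ × 1.30 × (607)⁴ = 0.869 × 5.67×10⁻⁸ × 1.30 × 1.36×10^11.
P = 8690 W.

P ≈ 8690 W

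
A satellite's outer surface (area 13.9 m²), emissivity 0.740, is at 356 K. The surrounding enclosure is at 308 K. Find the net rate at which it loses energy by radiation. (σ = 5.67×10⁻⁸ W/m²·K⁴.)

Q ≈ 4120 W

Q = εσA(T⁴ − T_s⁴). T⁴ − T_s⁴ = (356)⁴ − (308)⁴ = 1.61×10^10 − 9.00×10^9 = 7.06×10^9 K⁴.
Q = 0.740 × 5.67×10⁻⁸ × 13.9 × 7.06×10^9 = 4120 W.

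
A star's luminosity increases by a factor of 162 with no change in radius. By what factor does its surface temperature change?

P ∝ T⁴ ⇒ T ∝ P^(1/4), so T scales by (162)^(1/4) = 3.57.

factor ≈ 3.57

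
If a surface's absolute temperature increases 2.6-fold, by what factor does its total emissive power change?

P ∝ T⁴, so the power scales as (2.6)⁴ = 45.7.

factor ≈ 45.7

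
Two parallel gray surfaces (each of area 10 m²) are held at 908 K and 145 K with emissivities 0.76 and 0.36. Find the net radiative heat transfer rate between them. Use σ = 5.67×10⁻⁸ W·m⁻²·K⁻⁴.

For two large parallel gray plates, q = σ(T₁⁴ − T₂⁴) / (1/ε₁ + 1/ε₂ − 1).
1/ε₁ + 1/ε₂ − 1 = 1/0.76 + 1/0.36 − 1 = 3.094.
T₁⁴ − T₂⁴ = 6.80×10^11 − 4.42×10^8 = 6.79×10^11 K⁴.
q = 5.67×10⁻⁸ × 6.79×10^11 / 3.094 = 12500 W/m².
Q = q·A = 12500 × 10 = 1.25×10^5 W.

Q ≈ 1.25×10^5 W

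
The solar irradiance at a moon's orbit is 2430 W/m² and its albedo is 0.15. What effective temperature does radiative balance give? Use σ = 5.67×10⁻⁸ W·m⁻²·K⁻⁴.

Power absorbed = (1−a)S·πR²; power emitted = 4πR²σT⁴. Equating and cancelling πR²:
T = ((1−a)S / 4σ)^(1/4) = (2070 / (4 × 5.67×10⁻⁸))^(1/4) = (9.11×10^9)^(1/4).
T = 309 K.

T ≈ 309 K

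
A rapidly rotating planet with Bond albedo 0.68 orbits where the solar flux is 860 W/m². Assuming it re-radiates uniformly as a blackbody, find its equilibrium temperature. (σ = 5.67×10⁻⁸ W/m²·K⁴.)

T ≈ 187 K

Power absorbed = (1−a)S·πR²; power emitted = 4πR²σT⁴. Equating and cancelling πR²:
T = ((1−a)S / 4σ)^(1/4) = (275 / (4 × 5.67×10⁻⁸))^(1/4) = (1.21×10^9)^(1/4).
T = 187 K.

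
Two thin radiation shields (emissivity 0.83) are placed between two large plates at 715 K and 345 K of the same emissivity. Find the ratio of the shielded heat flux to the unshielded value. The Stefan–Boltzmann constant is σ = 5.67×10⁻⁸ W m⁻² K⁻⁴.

With N identical shields there are N+1 = 3 gaps in series, each with the same radiative resistance, so the flux falls to 1/(N+1) of its unshielded value.

ratio ≈ 0.333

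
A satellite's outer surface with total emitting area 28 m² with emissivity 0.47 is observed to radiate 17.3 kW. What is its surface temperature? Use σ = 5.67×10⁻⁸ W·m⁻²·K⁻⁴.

From P = εσAT⁴, T = (P / εσA)^(1/4) = (17300 / (0.47 × 5.67×10⁻⁸ × 28.0))^(1/4).
T = (2.32×10^10)^(1/4) = 390 K.

T ≈ 390 K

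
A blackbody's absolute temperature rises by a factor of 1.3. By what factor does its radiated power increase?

P ∝ T⁴, so the power scales as (1.3)⁴ = 2.86.

factor ≈ 2.86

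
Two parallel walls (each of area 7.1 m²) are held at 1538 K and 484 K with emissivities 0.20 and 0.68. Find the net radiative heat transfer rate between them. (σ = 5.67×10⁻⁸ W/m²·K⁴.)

For two large parallel gray plates, q = σ(T₁⁴ − T₂⁴) / (1/ε₁ + 1/ε₂ − 1).
1/ε₁ + 1/ε₂ − 1 = 1/0.20 + 1/0.68 − 1 = 5.471.
T₁⁴ − T₂⁴ = 5.60×10^12 − 5.49×10^10 = 5.54×10^12 K⁴.
q = 5.67×10⁻⁸ × 5.54×10^12 / 5.471 = 57400 W/m².
Q = q·A = 57400 × 7.1 = 4.08×10^5 W.

Q ≈ 4.08×10^5 W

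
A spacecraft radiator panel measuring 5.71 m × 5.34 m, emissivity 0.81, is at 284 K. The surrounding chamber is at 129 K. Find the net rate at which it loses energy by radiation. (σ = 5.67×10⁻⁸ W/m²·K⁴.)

A = 5.71 × 5.34 = 30.5 m².
Q = εσA(T⁴ − T_s⁴). T⁴ − T_s⁴ = (284)⁴ − (129)⁴ = 6.51×10^9 − 2.77×10^8 = 6.23×10^9 K⁴.
Q = 0.81 × 5.67×10⁻⁸ × 30.5 × 6.23×10^9 = 8720 W.

Q ≈ 8720 W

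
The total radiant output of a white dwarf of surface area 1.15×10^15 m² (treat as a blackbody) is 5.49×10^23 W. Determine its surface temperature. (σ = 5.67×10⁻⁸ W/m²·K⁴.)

T ≈ 9580 K

From P = σAT⁴, T = (P / σA)^(1/4) = (5.49×10^23 / (5.67×10⁻⁸ × 1.15×10^15))^(1/4).
T = (8.42×10^15)^(1/4) = 9580 K.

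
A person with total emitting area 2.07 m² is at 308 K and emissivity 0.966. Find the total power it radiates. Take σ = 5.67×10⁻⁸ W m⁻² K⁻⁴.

P = εσAT⁴ = 0.966 × 5.67×10⁻⁸ × 2.07 × (308)⁴ = 0.966 × 5.67×10⁻⁸ × 2.07 × 9.00×10^9.
P = 1020 W.

P ≈ 1020 W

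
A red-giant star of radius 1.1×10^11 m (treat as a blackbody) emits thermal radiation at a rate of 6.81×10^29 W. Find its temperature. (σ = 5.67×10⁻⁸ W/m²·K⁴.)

A = 4πr² = 4π × (1.1×10^11)² = 1.52×10^23 m².
From P = σAT⁴, T = (P / σA)^(1/4) = (6.81×10^29 / (5.67×10⁻⁸ × 1.52×10^23))^(1/4).
T = (7.90×10^13)^(1/4) = 2980 K.

T ≈ 2980 K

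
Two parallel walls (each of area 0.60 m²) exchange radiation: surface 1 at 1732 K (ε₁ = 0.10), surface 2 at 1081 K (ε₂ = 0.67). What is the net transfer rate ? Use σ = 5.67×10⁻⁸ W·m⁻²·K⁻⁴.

Q ≈ 24700 W

For two large parallel gray plates, q = σ(T₁⁴ − T₂⁴) / (1/ε₁ + 1/ε₂ − 1).
1/ε₁ + 1/ε₂ − 1 = 1/0.10 + 1/0.67 − 1 = 10.49.
T₁⁴ − T₂⁴ = 9.00×10^12 − 1.37×10^12 = 7.63×10^12 K⁴.
q = 5.67×10⁻⁸ × 7.63×10^12 / 10.49 = 41200 W/m².
Q = q·A = 41200 × 0.60 = 24700 W.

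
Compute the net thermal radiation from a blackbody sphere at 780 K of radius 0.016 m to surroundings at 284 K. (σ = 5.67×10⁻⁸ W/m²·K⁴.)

A = 4πr² = 4π × (0.016)² = 3.22×10^-3 m².
Q = σA(T⁴ − T_s⁴). T⁴ − T_s⁴ = (780)⁴ − (284)⁴ = 3.70×10^11 − 6.51×10^9 = 3.64×10^11 K⁴.
Q = 5.67×10⁻⁸ × 3.22×10^-3 × 3.64×10^11 = 66.3 W.

Q ≈ 66.3 W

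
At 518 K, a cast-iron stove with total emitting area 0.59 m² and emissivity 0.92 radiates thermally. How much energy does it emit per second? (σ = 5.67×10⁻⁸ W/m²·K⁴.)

Stefan–Boltzmann: P = εσAT⁴ = 0.92 × 5.67×10⁻⁸ × 0.590 × (518)⁴ = 0.92 × 5.67×10⁻⁸ × 0.590 × 7.20×10^10.
P = 2220 W.

P ≈ 2220 W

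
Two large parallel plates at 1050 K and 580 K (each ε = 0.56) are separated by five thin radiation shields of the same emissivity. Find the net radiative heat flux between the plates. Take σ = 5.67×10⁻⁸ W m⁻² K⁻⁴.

q ≈ 4050 W/m²

Each of the 6 gaps contributes resistance (2/ε − 1) = 2/0.56 − 1 = 2.571; total = 15.43.
q = σ(T₁⁴ − T₂⁴) / 15.43 = 5.67×10⁻⁸ × 1.10×10^12 / 15.43 = 4050 W/m².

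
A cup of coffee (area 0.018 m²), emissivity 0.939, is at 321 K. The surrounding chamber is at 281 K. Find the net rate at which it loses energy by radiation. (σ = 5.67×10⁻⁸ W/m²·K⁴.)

Q = εσA(T⁴ − T_s⁴). T⁴ − T_s⁴ = (321)⁴ − (281)⁴ = 1.06×10^10 − 6.23×10^9 = 4.38×10^9 K⁴.
Q = 0.939 × 5.67×10⁻⁸ × 0.0180 × 4.38×10^9 = 4.20 W.

Q ≈ 4.20 W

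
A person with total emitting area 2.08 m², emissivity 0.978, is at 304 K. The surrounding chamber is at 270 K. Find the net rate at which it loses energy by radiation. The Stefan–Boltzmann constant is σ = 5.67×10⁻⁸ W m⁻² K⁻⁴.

Q = εσA(T⁴ − T_s⁴). T⁴ − T_s⁴ = (304)⁴ − (270)⁴ = 8.54×10^9 − 5.31×10^9 = 3.23×10^9 K⁴.
Q = 0.978 × 5.67×10⁻⁸ × 2.08 × 3.23×10^9 = 372 W.

Q ≈ 372 W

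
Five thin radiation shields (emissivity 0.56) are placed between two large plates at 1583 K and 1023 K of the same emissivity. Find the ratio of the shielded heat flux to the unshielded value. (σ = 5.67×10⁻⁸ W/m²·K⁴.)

With N identical shields there are N+1 = 6 gaps in series, each with the same radiative resistance, so the flux falls to 1/(N+1) of its unshielded value.

ratio ≈ 0.167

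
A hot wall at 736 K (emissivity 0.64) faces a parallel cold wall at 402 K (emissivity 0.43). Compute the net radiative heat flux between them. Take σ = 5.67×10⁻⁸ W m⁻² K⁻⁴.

For two large parallel gray plates, q = σ(T₁⁴ − T₂⁴) / (1/ε₁ + 1/ε₂ − 1).
1/ε₁ + 1/ε₂ − 1 = 1/0.64 + 1/0.43 − 1 = 2.888.
T₁⁴ − T₂⁴ = 2.93×10^11 − 2.61×10^10 = 2.67×10^11 K⁴.
q = 5.67×10⁻⁸ × 2.67×10^11 / 2.888 = 5250 W/m².

q ≈ 5250 W/m²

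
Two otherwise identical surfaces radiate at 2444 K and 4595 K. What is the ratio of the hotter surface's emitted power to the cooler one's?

ratio ≈ 12.5

P ∝ T⁴, so the ratio is (4595/2444)⁴ = (1.880)⁴ = 12.5.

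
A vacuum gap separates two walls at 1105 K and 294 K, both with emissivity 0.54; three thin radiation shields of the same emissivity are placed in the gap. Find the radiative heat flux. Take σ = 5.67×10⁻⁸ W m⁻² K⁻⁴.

Each of the 4 gaps contributes resistance (2/ε − 1) = 2/0.54 − 1 = 2.704; total = 10.81.
q = σ(T₁⁴ − T₂⁴) / 10.81 = 5.67×10⁻⁸ × 1.48×10^12 / 10.81 = 7780 W/m².

q ≈ 7780 W/m²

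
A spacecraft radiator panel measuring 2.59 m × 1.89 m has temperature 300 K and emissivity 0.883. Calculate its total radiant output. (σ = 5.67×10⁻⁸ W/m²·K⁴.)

A = 2.59 × 1.89 = 4.90 m².
Stefan–Boltzmann: P = εσAT⁴ = 0.883 × 5.67×10⁻⁸ × 4.90 × (300)⁴ = 0.883 × 5.67×10⁻⁸ × 4.90 × 8.10×10^9.
P = 1990 W.

P ≈ 1990 W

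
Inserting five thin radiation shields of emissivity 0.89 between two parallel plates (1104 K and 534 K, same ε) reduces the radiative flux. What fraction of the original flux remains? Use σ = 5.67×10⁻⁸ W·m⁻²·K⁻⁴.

ratio ≈ 0.167

With N identical shields there are N+1 = 6 gaps in series, each with the same radiative resistance, so the flux falls to 1/(N+1) of its unshielded value.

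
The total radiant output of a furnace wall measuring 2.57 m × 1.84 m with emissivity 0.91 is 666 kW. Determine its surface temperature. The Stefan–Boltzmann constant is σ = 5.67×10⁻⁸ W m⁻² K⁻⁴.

A = 2.57 × 1.84 = 4.73 m².
From P = εσAT⁴, T = (P / εσA)^(1/4) = (6.66×10^5 / (0.91 × 5.67×10⁻⁸ × 4.73))^(1/4).
T = (2.73×10^12)^(1/4) = 1290 K.

T ≈ 1290 K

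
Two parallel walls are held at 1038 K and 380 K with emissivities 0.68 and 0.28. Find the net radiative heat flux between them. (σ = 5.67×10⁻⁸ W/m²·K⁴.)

For two large parallel gray plates, q = σ(T₁⁴ − T₂⁴) / (1/ε₁ + 1/ε₂ − 1).
1/ε₁ + 1/ε₂ − 1 = 1/0.68 + 1/0.28 − 1 = 4.042.
T₁⁴ − T₂⁴ = 1.16×10^12 − 2.09×10^10 = 1.14×10^12 K⁴.
q = 5.67×10⁻⁸ × 1.14×10^12 / 4.042 = 16000 W/m².

q ≈ 16000 W/m²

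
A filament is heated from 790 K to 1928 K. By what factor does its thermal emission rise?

ratio ≈ 35.5

P ∝ T⁴, so the ratio is (1928/790)⁴ = (2.441)⁴ = 35.5.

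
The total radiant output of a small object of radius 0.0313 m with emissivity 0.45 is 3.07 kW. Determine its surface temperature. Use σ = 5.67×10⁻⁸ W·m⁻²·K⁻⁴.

T ≈ 1770 K

A = 4πr² = 4π × (0.0313)² = 0.0123 m².
From P = εσAT⁴, T = (P / εσA)^(1/4) = (3070 / (0.45 × 5.67×10⁻⁸ × 0.0123))^(1/4).
T = (9.77×10^12)^(1/4) = 1770 K.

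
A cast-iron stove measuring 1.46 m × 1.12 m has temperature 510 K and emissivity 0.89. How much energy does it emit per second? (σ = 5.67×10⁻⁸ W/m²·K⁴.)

A = 1.46 × 1.12 = 1.64 m².
P = εσAT⁴ = 0.89 × 5.67×10⁻⁸ × 1.64 × (510)⁴ = 0.89 × 5.67×10⁻⁸ × 1.64 × 6.77×10^10.
P = 5580 W.

P ≈ 5580 W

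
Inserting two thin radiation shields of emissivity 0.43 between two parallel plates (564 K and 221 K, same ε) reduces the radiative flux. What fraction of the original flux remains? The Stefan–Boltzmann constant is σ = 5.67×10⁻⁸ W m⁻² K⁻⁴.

ratio ≈ 0.333

With N identical shields there are N+1 = 3 gaps in series, each with the same radiative resistance, so the flux falls to 1/(N+1) of its unshielded value.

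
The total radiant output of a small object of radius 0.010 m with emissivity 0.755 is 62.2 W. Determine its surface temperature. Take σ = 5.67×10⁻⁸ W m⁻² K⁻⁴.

T ≈ 1040 K

A = 4πr² = 4π × (0.010)² = 1.26×10^-3 m².
From P = εσAT⁴, T = (P / εσA)^(1/4) = (62.2 / (0.755 × 5.67×10⁻⁸ × 1.26×10^-3))^(1/4).
T = (1.16×10^12)^(1/4) = 1040 K.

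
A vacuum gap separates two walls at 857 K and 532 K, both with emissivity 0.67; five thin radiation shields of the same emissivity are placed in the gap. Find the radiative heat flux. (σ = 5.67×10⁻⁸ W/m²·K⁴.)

q ≈ 2190 W/m²

Each of the 6 gaps contributes resistance (2/ε − 1) = 2/0.67 − 1 = 1.985; total = 11.91.
q = σ(T₁⁴ − T₂⁴) / 11.91 = 5.67×10⁻⁸ × 4.59×10^11 / 11.91 = 2190 W/m².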